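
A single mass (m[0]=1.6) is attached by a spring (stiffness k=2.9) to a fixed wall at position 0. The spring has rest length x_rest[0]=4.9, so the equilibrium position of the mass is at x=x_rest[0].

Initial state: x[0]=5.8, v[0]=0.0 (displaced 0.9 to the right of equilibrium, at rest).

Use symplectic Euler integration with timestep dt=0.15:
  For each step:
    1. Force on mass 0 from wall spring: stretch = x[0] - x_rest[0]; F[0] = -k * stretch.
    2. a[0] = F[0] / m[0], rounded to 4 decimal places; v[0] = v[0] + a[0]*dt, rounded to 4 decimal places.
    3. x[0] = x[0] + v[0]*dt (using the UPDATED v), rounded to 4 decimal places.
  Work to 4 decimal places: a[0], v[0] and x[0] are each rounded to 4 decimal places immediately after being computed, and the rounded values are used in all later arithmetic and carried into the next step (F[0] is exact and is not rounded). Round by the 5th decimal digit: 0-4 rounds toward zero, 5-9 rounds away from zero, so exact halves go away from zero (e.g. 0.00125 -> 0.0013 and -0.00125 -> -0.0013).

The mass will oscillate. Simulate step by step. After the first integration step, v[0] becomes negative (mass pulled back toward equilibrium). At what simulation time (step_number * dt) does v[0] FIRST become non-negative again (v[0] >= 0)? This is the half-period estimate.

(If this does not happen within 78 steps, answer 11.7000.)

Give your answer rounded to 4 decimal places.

Answer: 2.4000

Derivation:
Step 0: x=[5.8000] v=[0.0000]
Step 1: x=[5.7633] v=[-0.2447]
Step 2: x=[5.6914] v=[-0.4794]
Step 3: x=[5.5872] v=[-0.6946]
Step 4: x=[5.4550] v=[-0.8814]
Step 5: x=[5.3002] v=[-1.0323]
Step 6: x=[5.1290] v=[-1.1411]
Step 7: x=[4.9485] v=[-1.2034]
Step 8: x=[4.7660] v=[-1.2166]
Step 9: x=[4.5890] v=[-1.1802]
Step 10: x=[4.4247] v=[-1.0956]
Step 11: x=[4.2797] v=[-0.9664]
Step 12: x=[4.1600] v=[-0.7978]
Step 13: x=[4.0705] v=[-0.5966]
Step 14: x=[4.0148] v=[-0.3711]
Step 15: x=[3.9952] v=[-0.1304]
Step 16: x=[4.0125] v=[0.1156]
First v>=0 after going negative at step 16, time=2.4000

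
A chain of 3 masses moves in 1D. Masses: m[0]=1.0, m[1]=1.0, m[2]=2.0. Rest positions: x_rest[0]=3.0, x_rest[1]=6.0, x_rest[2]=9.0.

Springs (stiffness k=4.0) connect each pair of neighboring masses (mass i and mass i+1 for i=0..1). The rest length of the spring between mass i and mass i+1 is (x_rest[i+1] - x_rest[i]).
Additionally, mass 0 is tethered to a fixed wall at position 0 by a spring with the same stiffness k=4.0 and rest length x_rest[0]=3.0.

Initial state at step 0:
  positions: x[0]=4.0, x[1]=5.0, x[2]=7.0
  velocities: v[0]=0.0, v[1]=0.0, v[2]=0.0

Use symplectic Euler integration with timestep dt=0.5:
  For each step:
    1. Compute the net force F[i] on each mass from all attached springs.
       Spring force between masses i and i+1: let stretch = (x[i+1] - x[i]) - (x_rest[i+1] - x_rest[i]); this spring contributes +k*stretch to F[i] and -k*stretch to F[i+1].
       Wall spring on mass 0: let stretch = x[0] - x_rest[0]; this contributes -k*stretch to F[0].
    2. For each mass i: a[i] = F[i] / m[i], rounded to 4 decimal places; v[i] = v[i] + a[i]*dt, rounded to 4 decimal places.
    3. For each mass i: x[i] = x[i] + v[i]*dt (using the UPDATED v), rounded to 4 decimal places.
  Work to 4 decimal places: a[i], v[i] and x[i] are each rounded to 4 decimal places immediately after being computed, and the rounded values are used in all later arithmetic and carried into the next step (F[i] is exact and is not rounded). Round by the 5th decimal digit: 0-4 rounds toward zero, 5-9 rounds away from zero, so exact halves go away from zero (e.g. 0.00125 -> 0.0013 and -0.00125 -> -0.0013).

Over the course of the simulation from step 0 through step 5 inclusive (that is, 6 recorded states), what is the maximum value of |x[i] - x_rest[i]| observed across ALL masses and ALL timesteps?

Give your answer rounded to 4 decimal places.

Step 0: x=[4.0000 5.0000 7.0000] v=[0.0000 0.0000 0.0000]
Step 1: x=[1.0000 6.0000 7.5000] v=[-6.0000 2.0000 1.0000]
Step 2: x=[2.0000 3.5000 8.7500] v=[2.0000 -5.0000 2.5000]
Step 3: x=[2.5000 4.7500 8.8750] v=[1.0000 2.5000 0.2500]
Step 4: x=[2.7500 7.8750 8.4375] v=[0.5000 6.2500 -0.8750]
Step 5: x=[5.3750 6.4375 9.2188] v=[5.2500 -2.8750 1.5625]
Max displacement = 2.5000

Answer: 2.5000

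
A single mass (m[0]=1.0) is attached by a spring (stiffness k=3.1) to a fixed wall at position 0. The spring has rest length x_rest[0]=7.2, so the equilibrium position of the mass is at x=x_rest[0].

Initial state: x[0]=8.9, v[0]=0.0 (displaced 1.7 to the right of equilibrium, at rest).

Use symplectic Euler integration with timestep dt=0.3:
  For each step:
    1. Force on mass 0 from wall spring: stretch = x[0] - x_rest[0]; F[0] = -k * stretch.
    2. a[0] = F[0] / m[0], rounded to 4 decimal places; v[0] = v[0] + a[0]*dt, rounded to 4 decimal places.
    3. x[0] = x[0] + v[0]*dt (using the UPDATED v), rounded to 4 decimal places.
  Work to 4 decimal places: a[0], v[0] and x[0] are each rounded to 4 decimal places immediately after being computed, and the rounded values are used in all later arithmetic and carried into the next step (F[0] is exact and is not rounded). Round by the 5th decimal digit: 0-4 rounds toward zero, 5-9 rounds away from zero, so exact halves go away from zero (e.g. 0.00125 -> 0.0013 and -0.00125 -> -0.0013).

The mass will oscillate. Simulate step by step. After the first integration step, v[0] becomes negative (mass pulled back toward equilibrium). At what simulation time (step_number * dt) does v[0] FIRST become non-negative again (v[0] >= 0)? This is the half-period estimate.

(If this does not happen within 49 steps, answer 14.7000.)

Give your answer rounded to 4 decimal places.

Answer: 1.8000

Derivation:
Step 0: x=[8.9000] v=[0.0000]
Step 1: x=[8.4257] v=[-1.5810]
Step 2: x=[7.6094] v=[-2.7209]
Step 3: x=[6.6789] v=[-3.1016]
Step 4: x=[5.8938] v=[-2.6170]
Step 5: x=[5.4731] v=[-1.4022]
Step 6: x=[5.5342] v=[0.2038]
First v>=0 after going negative at step 6, time=1.8000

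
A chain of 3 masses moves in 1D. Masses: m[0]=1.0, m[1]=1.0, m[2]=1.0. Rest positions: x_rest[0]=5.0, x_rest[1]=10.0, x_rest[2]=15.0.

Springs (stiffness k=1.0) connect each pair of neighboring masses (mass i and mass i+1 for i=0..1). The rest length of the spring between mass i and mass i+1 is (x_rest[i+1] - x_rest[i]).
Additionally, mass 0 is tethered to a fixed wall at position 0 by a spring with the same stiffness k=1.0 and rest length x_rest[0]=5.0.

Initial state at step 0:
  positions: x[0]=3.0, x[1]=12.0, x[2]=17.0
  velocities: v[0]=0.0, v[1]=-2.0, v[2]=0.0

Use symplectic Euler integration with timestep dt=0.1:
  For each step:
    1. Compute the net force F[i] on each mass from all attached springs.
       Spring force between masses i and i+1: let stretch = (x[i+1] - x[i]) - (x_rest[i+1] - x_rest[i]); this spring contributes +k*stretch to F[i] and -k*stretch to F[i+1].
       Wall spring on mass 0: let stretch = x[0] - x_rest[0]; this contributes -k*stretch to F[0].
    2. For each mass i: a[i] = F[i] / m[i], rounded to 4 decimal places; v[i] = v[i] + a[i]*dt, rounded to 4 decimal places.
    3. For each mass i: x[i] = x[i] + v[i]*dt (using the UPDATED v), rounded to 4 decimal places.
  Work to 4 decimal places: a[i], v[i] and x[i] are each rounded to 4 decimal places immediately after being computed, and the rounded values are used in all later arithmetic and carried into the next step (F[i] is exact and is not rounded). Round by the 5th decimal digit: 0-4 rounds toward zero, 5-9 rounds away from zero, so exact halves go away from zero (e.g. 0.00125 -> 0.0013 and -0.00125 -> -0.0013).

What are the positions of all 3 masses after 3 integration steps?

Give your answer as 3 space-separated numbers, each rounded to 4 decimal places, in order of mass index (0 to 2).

Answer: 3.3441 11.1828 16.9901

Derivation:
Step 0: x=[3.0000 12.0000 17.0000] v=[0.0000 -2.0000 0.0000]
Step 1: x=[3.0600 11.7600 17.0000] v=[0.6000 -2.4000 0.0000]
Step 2: x=[3.1764 11.4854 16.9976] v=[1.1640 -2.7460 -0.0240]
Step 3: x=[3.3441 11.1828 16.9901] v=[1.6773 -3.0257 -0.0752]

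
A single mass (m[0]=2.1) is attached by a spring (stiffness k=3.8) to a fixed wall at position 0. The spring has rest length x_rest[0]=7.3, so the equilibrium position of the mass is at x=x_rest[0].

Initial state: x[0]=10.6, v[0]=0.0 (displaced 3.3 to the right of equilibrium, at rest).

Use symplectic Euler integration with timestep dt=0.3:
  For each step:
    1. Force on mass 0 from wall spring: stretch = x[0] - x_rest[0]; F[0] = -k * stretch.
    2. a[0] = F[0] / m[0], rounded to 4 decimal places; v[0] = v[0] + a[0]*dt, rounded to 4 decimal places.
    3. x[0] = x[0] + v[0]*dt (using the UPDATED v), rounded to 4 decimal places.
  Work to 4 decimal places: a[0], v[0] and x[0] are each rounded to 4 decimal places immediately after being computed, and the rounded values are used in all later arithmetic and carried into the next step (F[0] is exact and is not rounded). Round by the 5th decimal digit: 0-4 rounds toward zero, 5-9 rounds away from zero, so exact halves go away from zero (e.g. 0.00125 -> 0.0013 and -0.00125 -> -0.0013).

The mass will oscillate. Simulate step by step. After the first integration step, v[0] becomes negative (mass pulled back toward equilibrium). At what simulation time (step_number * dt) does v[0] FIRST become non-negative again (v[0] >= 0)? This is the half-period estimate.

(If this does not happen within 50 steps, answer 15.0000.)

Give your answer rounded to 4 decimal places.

Step 0: x=[10.6000] v=[0.0000]
Step 1: x=[10.0626] v=[-1.7914]
Step 2: x=[9.0753] v=[-3.2911]
Step 3: x=[7.7989] v=[-4.2548]
Step 4: x=[6.4412] v=[-4.5256]
Step 5: x=[5.2234] v=[-4.0594]
Step 6: x=[4.3438] v=[-2.9321]
Step 7: x=[3.9456] v=[-1.3273]
Step 8: x=[4.0937] v=[0.4937]
First v>=0 after going negative at step 8, time=2.4000

Answer: 2.4000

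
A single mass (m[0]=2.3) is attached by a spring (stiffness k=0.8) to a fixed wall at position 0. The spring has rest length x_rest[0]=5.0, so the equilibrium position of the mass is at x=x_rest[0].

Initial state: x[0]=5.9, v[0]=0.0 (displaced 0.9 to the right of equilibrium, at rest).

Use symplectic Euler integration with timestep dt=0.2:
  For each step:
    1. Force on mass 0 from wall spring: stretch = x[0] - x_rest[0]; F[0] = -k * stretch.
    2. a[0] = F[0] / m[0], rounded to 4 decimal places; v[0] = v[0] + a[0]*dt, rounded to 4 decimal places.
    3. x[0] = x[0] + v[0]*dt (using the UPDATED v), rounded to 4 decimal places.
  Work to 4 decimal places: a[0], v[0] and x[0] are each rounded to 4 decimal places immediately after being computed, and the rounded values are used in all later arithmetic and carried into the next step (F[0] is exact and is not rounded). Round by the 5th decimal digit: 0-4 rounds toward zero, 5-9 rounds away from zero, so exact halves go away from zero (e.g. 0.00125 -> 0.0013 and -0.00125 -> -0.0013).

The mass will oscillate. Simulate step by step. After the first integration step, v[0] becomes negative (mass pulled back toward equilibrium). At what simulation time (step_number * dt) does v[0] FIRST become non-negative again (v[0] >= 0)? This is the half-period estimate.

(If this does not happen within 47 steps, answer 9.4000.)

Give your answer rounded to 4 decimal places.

Answer: 5.4000

Derivation:
Step 0: x=[5.9000] v=[0.0000]
Step 1: x=[5.8875] v=[-0.0626]
Step 2: x=[5.8626] v=[-0.1243]
Step 3: x=[5.8257] v=[-0.1843]
Step 4: x=[5.7774] v=[-0.2417]
Step 5: x=[5.7182] v=[-0.2958]
Step 6: x=[5.6490] v=[-0.3458]
Step 7: x=[5.5708] v=[-0.3909]
Step 8: x=[5.4847] v=[-0.4306]
Step 9: x=[5.3918] v=[-0.4643]
Step 10: x=[5.2935] v=[-0.4916]
Step 11: x=[5.1911] v=[-0.5120]
Step 12: x=[5.0860] v=[-0.5253]
Step 13: x=[4.9797] v=[-0.5313]
Step 14: x=[4.8737] v=[-0.5299]
Step 15: x=[4.7695] v=[-0.5211]
Step 16: x=[4.6685] v=[-0.5051]
Step 17: x=[4.5721] v=[-0.4820]
Step 18: x=[4.4817] v=[-0.4522]
Step 19: x=[4.3985] v=[-0.4161]
Step 20: x=[4.3236] v=[-0.3743]
Step 21: x=[4.2582] v=[-0.3272]
Step 22: x=[4.2031] v=[-0.2756]
Step 23: x=[4.1591] v=[-0.2202]
Step 24: x=[4.1268] v=[-0.1617]
Step 25: x=[4.1066] v=[-0.1010]
Step 26: x=[4.0988] v=[-0.0389]
Step 27: x=[4.1036] v=[0.0238]
First v>=0 after going negative at step 27, time=5.4000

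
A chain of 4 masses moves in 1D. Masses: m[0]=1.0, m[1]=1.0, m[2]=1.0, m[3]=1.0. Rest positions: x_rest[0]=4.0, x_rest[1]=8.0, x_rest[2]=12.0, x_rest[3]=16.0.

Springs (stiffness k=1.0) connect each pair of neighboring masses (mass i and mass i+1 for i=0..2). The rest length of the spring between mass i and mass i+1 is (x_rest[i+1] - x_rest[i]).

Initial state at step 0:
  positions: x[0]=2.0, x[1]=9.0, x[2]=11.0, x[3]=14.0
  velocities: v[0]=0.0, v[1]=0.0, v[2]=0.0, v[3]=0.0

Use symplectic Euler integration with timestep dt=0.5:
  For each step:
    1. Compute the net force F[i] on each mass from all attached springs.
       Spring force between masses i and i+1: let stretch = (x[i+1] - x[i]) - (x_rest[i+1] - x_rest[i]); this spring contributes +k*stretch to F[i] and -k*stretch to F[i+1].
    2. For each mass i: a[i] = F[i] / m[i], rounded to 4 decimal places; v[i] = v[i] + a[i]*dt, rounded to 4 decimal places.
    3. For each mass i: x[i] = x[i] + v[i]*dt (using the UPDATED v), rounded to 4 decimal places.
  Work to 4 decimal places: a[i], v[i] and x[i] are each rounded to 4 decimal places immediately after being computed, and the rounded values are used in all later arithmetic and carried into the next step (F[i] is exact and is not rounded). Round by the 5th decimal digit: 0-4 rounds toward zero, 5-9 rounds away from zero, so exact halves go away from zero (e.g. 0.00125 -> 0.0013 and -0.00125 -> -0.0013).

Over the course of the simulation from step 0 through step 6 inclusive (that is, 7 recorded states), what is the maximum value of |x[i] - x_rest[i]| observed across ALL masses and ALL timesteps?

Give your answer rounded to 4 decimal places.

Step 0: x=[2.0000 9.0000 11.0000 14.0000] v=[0.0000 0.0000 0.0000 0.0000]
Step 1: x=[2.7500 7.7500 11.2500 14.2500] v=[1.5000 -2.5000 0.5000 0.5000]
Step 2: x=[3.7500 6.1250 11.3750 14.7500] v=[2.0000 -3.2500 0.2500 1.0000]
Step 3: x=[4.3438 5.2188 11.0313 15.4063] v=[1.1875 -1.8125 -0.6875 1.3125]
Step 4: x=[4.1563 5.5470 10.3282 15.9688] v=[-0.3750 0.6563 -1.4063 1.1250]
Step 5: x=[3.3165 6.7228 9.8399 16.1212] v=[-1.6797 2.3516 -0.9766 0.3047]
Step 6: x=[2.3282 7.8263 10.1427 15.7032] v=[-1.9766 2.2070 0.6055 -0.8360]
Max displacement = 2.7812

Answer: 2.7812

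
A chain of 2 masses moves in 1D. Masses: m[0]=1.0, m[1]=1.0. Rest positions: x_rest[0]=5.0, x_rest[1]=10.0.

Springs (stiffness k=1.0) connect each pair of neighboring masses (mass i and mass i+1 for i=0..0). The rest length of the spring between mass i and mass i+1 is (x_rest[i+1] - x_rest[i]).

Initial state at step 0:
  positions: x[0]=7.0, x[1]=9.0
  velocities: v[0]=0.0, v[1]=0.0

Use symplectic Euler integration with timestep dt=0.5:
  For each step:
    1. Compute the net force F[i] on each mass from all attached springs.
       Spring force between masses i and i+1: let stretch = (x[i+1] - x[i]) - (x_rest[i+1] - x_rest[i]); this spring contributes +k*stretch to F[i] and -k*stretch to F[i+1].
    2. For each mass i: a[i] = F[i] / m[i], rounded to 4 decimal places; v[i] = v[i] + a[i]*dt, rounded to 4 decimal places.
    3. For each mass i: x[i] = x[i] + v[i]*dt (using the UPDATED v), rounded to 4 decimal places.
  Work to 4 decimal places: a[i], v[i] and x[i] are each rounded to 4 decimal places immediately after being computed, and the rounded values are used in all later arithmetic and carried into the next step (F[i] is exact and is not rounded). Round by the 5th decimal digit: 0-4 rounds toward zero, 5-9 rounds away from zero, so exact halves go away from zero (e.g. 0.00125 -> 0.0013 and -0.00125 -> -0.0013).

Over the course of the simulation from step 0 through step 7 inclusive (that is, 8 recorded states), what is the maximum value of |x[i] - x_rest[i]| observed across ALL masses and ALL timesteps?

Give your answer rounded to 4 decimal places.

Step 0: x=[7.0000 9.0000] v=[0.0000 0.0000]
Step 1: x=[6.2500 9.7500] v=[-1.5000 1.5000]
Step 2: x=[5.1250 10.8750] v=[-2.2500 2.2500]
Step 3: x=[4.1875 11.8125] v=[-1.8750 1.8750]
Step 4: x=[3.9063 12.0938] v=[-0.5625 0.5625]
Step 5: x=[4.4220 11.5782] v=[1.0313 -1.0313]
Step 6: x=[5.4767 10.5235] v=[2.1094 -2.1094]
Step 7: x=[6.5431 9.4571] v=[2.1328 -2.1328]
Max displacement = 2.0938

Answer: 2.0938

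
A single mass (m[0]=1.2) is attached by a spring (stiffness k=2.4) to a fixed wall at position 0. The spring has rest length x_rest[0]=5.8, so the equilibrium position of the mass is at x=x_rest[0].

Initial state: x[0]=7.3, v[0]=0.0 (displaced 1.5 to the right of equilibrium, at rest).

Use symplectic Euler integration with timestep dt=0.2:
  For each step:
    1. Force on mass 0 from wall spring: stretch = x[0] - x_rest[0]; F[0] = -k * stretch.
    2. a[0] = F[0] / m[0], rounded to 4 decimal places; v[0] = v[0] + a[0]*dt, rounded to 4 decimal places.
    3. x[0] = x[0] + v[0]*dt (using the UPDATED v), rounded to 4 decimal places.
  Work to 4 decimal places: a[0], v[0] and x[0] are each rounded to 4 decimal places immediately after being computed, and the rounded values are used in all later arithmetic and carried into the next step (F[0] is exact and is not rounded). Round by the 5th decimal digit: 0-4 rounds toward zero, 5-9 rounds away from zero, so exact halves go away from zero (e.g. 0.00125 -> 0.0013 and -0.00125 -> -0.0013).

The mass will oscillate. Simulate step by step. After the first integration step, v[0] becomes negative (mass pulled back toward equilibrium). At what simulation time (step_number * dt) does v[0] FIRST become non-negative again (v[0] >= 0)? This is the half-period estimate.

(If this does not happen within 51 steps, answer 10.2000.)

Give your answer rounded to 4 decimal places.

Step 0: x=[7.3000] v=[0.0000]
Step 1: x=[7.1800] v=[-0.6000]
Step 2: x=[6.9496] v=[-1.1520]
Step 3: x=[6.6272] v=[-1.6118]
Step 4: x=[6.2387] v=[-1.9427]
Step 5: x=[5.8151] v=[-2.1182]
Step 6: x=[5.3903] v=[-2.1242]
Step 7: x=[4.9982] v=[-1.9603]
Step 8: x=[4.6703] v=[-1.6396]
Step 9: x=[4.4328] v=[-1.1877]
Step 10: x=[4.3046] v=[-0.6408]
Step 11: x=[4.2961] v=[-0.0426]
Step 12: x=[4.4079] v=[0.5590]
First v>=0 after going negative at step 12, time=2.4000

Answer: 2.4000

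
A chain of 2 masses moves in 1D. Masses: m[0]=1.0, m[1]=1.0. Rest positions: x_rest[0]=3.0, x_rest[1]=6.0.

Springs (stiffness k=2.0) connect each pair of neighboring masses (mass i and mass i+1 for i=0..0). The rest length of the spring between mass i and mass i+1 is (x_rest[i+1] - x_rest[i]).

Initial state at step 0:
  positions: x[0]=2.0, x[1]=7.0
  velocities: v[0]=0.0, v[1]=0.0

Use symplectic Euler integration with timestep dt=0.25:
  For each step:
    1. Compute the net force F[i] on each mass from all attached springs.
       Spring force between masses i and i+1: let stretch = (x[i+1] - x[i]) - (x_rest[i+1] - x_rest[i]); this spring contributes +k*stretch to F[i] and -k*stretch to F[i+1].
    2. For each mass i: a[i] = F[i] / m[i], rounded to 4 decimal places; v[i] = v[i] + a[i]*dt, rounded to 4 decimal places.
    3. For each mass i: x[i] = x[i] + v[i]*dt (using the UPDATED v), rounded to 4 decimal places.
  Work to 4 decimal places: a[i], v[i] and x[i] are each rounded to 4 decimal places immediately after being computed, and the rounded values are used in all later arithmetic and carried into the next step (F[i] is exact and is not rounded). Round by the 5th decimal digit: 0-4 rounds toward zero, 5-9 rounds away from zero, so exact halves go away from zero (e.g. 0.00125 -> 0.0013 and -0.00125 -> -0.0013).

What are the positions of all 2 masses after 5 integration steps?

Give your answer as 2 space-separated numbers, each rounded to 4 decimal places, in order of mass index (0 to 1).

Answer: 3.9659 5.0342

Derivation:
Step 0: x=[2.0000 7.0000] v=[0.0000 0.0000]
Step 1: x=[2.2500 6.7500] v=[1.0000 -1.0000]
Step 2: x=[2.6875 6.3125] v=[1.7500 -1.7500]
Step 3: x=[3.2031 5.7969] v=[2.0625 -2.0625]
Step 4: x=[3.6680 5.3321] v=[1.8594 -1.8594]
Step 5: x=[3.9659 5.0342] v=[1.1915 -1.1915]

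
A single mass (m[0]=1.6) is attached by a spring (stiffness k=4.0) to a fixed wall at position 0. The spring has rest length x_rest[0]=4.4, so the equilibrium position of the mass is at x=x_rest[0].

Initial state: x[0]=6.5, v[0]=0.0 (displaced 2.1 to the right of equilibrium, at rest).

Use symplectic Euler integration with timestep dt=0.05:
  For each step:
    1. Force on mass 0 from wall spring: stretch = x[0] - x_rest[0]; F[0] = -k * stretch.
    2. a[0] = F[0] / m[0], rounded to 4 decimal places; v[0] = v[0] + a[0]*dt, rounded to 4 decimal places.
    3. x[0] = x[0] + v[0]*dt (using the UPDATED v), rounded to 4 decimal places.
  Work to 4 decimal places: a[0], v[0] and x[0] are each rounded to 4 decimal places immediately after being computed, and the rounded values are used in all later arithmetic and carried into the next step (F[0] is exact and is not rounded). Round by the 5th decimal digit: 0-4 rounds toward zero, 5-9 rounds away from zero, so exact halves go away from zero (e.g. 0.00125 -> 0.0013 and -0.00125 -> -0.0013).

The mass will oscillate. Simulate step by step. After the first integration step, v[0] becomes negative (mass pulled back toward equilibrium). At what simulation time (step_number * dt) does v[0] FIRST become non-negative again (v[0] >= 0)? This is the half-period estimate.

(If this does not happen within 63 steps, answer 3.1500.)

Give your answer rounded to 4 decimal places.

Answer: 2.0000

Derivation:
Step 0: x=[6.5000] v=[0.0000]
Step 1: x=[6.4869] v=[-0.2625]
Step 2: x=[6.4607] v=[-0.5234]
Step 3: x=[6.4217] v=[-0.7810]
Step 4: x=[6.3700] v=[-1.0337]
Step 5: x=[6.3060] v=[-1.2800]
Step 6: x=[6.2301] v=[-1.5183]
Step 7: x=[6.1427] v=[-1.7471]
Step 8: x=[6.0445] v=[-1.9649]
Step 9: x=[5.9360] v=[-2.1705]
Step 10: x=[5.8179] v=[-2.3625]
Step 11: x=[5.6909] v=[-2.5397]
Step 12: x=[5.5558] v=[-2.7011]
Step 13: x=[5.4135] v=[-2.8456]
Step 14: x=[5.2649] v=[-2.9723]
Step 15: x=[5.1109] v=[-3.0804]
Step 16: x=[4.9524] v=[-3.1693]
Step 17: x=[4.7905] v=[-3.2384]
Step 18: x=[4.6261] v=[-3.2872]
Step 19: x=[4.4603] v=[-3.3155]
Step 20: x=[4.2942] v=[-3.3230]
Step 21: x=[4.1287] v=[-3.3098]
Step 22: x=[3.9649] v=[-3.2759]
Step 23: x=[3.8038] v=[-3.2215]
Step 24: x=[3.6465] v=[-3.1470]
Step 25: x=[3.4939] v=[-3.0528]
Step 26: x=[3.3469] v=[-2.9395]
Step 27: x=[3.2065] v=[-2.8079]
Step 28: x=[3.0736] v=[-2.6587]
Step 29: x=[2.9490] v=[-2.4929]
Step 30: x=[2.8334] v=[-2.3115]
Step 31: x=[2.7276] v=[-2.1157]
Step 32: x=[2.6323] v=[-1.9067]
Step 33: x=[2.5480] v=[-1.6857]
Step 34: x=[2.4753] v=[-1.4542]
Step 35: x=[2.4146] v=[-1.2136]
Step 36: x=[2.3663] v=[-0.9654]
Step 37: x=[2.3307] v=[-0.7112]
Step 38: x=[2.3081] v=[-0.4525]
Step 39: x=[2.2986] v=[-0.1910]
Step 40: x=[2.3022] v=[0.0717]
First v>=0 after going negative at step 40, time=2.0000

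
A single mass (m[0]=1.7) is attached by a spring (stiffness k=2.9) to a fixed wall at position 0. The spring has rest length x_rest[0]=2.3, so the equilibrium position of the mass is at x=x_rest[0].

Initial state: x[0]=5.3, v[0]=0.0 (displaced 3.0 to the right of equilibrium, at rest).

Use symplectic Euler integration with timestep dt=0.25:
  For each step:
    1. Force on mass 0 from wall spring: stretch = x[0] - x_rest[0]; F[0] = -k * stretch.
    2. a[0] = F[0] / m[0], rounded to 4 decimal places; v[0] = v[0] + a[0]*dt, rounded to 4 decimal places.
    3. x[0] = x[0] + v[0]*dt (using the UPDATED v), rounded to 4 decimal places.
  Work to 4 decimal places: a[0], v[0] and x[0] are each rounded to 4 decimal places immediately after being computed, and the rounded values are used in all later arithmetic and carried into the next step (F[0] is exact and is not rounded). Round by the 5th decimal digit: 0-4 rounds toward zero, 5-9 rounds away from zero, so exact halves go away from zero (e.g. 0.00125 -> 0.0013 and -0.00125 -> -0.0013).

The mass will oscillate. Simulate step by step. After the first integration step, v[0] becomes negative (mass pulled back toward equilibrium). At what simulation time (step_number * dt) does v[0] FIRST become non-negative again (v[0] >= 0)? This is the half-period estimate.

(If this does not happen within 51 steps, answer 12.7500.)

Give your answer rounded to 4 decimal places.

Step 0: x=[5.3000] v=[0.0000]
Step 1: x=[4.9802] v=[-1.2794]
Step 2: x=[4.3746] v=[-2.4224]
Step 3: x=[3.5478] v=[-3.3072]
Step 4: x=[2.5880] v=[-3.8394]
Step 5: x=[1.5975] v=[-3.9622]
Step 6: x=[0.6819] v=[-3.6626]
Step 7: x=[-0.0612] v=[-2.9725]
Step 8: x=[-0.5526] v=[-1.9655]
Step 9: x=[-0.7399] v=[-0.7490]
Step 10: x=[-0.6031] v=[0.5474]
First v>=0 after going negative at step 10, time=2.5000

Answer: 2.5000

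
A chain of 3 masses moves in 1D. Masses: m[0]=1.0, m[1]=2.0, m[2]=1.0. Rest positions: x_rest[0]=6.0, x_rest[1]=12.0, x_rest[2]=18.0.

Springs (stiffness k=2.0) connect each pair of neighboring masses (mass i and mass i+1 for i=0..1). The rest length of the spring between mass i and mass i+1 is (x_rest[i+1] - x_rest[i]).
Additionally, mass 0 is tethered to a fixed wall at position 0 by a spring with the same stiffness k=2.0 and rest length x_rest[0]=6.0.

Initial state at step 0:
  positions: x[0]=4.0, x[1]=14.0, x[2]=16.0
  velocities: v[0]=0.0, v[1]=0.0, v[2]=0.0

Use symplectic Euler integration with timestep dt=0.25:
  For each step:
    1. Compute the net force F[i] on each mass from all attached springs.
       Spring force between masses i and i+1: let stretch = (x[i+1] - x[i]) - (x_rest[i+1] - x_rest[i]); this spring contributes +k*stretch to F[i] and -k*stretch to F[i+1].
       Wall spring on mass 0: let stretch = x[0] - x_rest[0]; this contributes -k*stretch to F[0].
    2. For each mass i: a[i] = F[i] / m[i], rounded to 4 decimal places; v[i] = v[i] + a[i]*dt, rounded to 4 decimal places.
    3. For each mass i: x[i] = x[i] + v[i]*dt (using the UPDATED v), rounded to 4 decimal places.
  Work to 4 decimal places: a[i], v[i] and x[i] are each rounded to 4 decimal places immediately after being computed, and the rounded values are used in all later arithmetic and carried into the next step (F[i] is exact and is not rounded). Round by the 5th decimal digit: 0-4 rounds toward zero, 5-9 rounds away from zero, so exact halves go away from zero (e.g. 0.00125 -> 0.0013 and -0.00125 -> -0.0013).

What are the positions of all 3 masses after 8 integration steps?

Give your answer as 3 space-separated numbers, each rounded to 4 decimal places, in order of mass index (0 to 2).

Step 0: x=[4.0000 14.0000 16.0000] v=[0.0000 0.0000 0.0000]
Step 1: x=[4.7500 13.5000 16.5000] v=[3.0000 -2.0000 2.0000]
Step 2: x=[6.0000 12.6406 17.3750] v=[5.0000 -3.4375 3.5000]
Step 3: x=[7.3301 11.6621 18.4082] v=[5.3203 -3.9141 4.1328]
Step 4: x=[8.2854 10.8345 19.3482] v=[3.8213 -3.3106 3.7598]
Step 5: x=[8.5237 10.3796 19.9740] v=[0.9532 -1.8195 2.5030]
Step 6: x=[7.9285 10.4084 20.1505] v=[-2.3807 0.1151 0.7058]
Step 7: x=[6.6523 10.8911 19.8592] v=[-5.1050 1.9307 -1.1653]
Step 8: x=[5.0744 11.6694 19.1969] v=[-6.3118 3.1130 -2.6494]

Answer: 5.0744 11.6694 19.1969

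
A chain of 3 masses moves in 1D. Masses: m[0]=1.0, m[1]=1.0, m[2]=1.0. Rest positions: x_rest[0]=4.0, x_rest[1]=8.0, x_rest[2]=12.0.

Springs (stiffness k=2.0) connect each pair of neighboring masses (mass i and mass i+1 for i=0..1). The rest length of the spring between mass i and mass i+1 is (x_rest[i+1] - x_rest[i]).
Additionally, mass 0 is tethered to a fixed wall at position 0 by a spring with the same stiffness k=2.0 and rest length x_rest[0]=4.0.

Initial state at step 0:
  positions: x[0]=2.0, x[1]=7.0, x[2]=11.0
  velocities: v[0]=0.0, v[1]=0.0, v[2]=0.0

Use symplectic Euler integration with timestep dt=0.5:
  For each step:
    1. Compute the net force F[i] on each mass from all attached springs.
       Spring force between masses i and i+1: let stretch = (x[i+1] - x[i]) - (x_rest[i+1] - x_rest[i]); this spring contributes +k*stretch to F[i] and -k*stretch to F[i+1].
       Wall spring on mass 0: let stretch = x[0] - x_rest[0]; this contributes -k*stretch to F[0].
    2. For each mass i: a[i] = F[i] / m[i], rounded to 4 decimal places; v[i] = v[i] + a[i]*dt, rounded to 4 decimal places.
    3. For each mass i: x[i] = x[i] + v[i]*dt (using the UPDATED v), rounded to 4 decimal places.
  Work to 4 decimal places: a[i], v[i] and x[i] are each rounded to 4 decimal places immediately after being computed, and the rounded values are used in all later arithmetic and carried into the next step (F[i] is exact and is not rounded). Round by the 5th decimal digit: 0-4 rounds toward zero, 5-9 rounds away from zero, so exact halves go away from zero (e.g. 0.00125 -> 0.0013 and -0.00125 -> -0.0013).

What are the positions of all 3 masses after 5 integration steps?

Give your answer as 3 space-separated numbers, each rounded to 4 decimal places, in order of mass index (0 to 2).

Step 0: x=[2.0000 7.0000 11.0000] v=[0.0000 0.0000 0.0000]
Step 1: x=[3.5000 6.5000 11.0000] v=[3.0000 -1.0000 0.0000]
Step 2: x=[4.7500 6.7500 10.7500] v=[2.5000 0.5000 -0.5000]
Step 3: x=[4.6250 8.0000 10.5000] v=[-0.2500 2.5000 -0.5000]
Step 4: x=[3.8750 8.8125 11.0000] v=[-1.5000 1.6250 1.0000]
Step 5: x=[3.6563 8.2500 12.4063] v=[-0.4375 -1.1250 2.8125]

Answer: 3.6563 8.2500 12.4063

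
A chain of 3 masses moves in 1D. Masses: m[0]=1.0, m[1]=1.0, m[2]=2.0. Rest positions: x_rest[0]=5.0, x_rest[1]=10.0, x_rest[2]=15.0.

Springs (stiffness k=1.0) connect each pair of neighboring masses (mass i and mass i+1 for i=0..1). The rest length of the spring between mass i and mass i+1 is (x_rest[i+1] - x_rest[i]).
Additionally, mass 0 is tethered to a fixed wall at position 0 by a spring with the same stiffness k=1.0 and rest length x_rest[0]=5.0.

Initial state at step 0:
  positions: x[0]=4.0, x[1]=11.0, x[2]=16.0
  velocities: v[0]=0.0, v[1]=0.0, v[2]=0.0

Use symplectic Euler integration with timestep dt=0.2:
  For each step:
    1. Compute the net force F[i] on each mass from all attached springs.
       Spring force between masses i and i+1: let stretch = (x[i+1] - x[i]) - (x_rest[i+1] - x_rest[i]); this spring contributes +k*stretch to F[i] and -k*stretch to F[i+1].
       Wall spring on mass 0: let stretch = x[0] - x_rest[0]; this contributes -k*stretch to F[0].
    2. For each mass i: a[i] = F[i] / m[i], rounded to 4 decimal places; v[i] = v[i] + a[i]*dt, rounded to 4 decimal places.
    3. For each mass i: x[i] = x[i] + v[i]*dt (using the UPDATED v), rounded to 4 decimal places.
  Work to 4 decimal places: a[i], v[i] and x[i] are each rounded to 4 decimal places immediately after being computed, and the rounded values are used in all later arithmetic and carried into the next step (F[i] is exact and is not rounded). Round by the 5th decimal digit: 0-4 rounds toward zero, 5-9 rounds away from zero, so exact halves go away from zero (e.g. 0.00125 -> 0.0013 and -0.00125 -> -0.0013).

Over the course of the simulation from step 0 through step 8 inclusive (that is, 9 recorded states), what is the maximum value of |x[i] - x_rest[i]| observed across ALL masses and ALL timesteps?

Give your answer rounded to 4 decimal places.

Answer: 1.2306

Derivation:
Step 0: x=[4.0000 11.0000 16.0000] v=[0.0000 0.0000 0.0000]
Step 1: x=[4.1200 10.9200 16.0000] v=[0.6000 -0.4000 0.0000]
Step 2: x=[4.3472 10.7712 15.9984] v=[1.1360 -0.7440 -0.0080]
Step 3: x=[4.6575 10.5745 15.9923] v=[1.5514 -0.9834 -0.0307]
Step 4: x=[5.0182 10.3579 15.9778] v=[1.8033 -1.0832 -0.0725]
Step 5: x=[5.3917 10.1525 15.9509] v=[1.8676 -1.0272 -0.1345]
Step 6: x=[5.7400 9.9886 15.9080] v=[1.7414 -0.8197 -0.2143]
Step 7: x=[6.0286 9.8915 15.8468] v=[1.4431 -0.4855 -0.3062]
Step 8: x=[6.2306 9.8781 15.7665] v=[1.0100 -0.0670 -0.4017]
Max displacement = 1.2306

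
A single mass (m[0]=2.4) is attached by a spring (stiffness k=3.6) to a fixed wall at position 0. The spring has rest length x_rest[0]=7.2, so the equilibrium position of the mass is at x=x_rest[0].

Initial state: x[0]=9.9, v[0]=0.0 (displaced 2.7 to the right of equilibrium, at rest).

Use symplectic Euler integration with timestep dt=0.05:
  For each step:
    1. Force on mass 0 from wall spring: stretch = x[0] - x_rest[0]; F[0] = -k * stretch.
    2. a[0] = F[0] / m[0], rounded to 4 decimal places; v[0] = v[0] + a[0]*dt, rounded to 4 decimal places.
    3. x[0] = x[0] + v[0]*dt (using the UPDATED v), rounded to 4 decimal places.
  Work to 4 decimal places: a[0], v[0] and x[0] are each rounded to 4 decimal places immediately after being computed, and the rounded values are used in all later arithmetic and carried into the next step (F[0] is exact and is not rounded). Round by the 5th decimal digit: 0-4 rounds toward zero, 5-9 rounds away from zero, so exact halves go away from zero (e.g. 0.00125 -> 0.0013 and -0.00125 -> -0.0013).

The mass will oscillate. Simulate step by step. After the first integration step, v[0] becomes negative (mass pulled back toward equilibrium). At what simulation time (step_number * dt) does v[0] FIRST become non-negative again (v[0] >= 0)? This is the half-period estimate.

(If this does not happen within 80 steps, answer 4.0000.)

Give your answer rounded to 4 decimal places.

Answer: 2.6000

Derivation:
Step 0: x=[9.9000] v=[0.0000]
Step 1: x=[9.8899] v=[-0.2025]
Step 2: x=[9.8697] v=[-0.4042]
Step 3: x=[9.8395] v=[-0.6044]
Step 4: x=[9.7994] v=[-0.8024]
Step 5: x=[9.7495] v=[-0.9974]
Step 6: x=[9.6901] v=[-1.1886]
Step 7: x=[9.6213] v=[-1.3754]
Step 8: x=[9.5435] v=[-1.5570]
Step 9: x=[9.4569] v=[-1.7328]
Step 10: x=[9.3618] v=[-1.9021]
Step 11: x=[9.2586] v=[-2.0642]
Step 12: x=[9.1477] v=[-2.2186]
Step 13: x=[9.0295] v=[-2.3647]
Step 14: x=[8.9044] v=[-2.5019]
Step 15: x=[8.7729] v=[-2.6297]
Step 16: x=[8.6355] v=[-2.7477]
Step 17: x=[8.4927] v=[-2.8554]
Step 18: x=[8.3451] v=[-2.9524]
Step 19: x=[8.1932] v=[-3.0383]
Step 20: x=[8.0376] v=[-3.1128]
Step 21: x=[7.8788] v=[-3.1756]
Step 22: x=[7.7175] v=[-3.2265]
Step 23: x=[7.5542] v=[-3.2653]
Step 24: x=[7.3896] v=[-3.2919]
Step 25: x=[7.2243] v=[-3.3061]
Step 26: x=[7.0589] v=[-3.3079]
Step 27: x=[6.8940] v=[-3.2973]
Step 28: x=[6.7303] v=[-3.2744]
Step 29: x=[6.5683] v=[-3.2392]
Step 30: x=[6.4087] v=[-3.1918]
Step 31: x=[6.2521] v=[-3.1325]
Step 32: x=[6.0990] v=[-3.0614]
Step 33: x=[5.9501] v=[-2.9788]
Step 34: x=[5.8058] v=[-2.8851]
Step 35: x=[5.6668] v=[-2.7805]
Step 36: x=[5.5335] v=[-2.6655]
Step 37: x=[5.4065] v=[-2.5405]
Step 38: x=[5.2862] v=[-2.4060]
Step 39: x=[5.1731] v=[-2.2625]
Step 40: x=[5.0676] v=[-2.1105]
Step 41: x=[4.9701] v=[-1.9506]
Step 42: x=[4.8809] v=[-1.7834]
Step 43: x=[4.8004] v=[-1.6095]
Step 44: x=[4.7289] v=[-1.4295]
Step 45: x=[4.6667] v=[-1.2442]
Step 46: x=[4.6140] v=[-1.0542]
Step 47: x=[4.5710] v=[-0.8603]
Step 48: x=[4.5378] v=[-0.6631]
Step 49: x=[4.5146] v=[-0.4634]
Step 50: x=[4.5015] v=[-0.2620]
Step 51: x=[4.4985] v=[-0.0596]
Step 52: x=[4.5057] v=[0.1430]
First v>=0 after going negative at step 52, time=2.6000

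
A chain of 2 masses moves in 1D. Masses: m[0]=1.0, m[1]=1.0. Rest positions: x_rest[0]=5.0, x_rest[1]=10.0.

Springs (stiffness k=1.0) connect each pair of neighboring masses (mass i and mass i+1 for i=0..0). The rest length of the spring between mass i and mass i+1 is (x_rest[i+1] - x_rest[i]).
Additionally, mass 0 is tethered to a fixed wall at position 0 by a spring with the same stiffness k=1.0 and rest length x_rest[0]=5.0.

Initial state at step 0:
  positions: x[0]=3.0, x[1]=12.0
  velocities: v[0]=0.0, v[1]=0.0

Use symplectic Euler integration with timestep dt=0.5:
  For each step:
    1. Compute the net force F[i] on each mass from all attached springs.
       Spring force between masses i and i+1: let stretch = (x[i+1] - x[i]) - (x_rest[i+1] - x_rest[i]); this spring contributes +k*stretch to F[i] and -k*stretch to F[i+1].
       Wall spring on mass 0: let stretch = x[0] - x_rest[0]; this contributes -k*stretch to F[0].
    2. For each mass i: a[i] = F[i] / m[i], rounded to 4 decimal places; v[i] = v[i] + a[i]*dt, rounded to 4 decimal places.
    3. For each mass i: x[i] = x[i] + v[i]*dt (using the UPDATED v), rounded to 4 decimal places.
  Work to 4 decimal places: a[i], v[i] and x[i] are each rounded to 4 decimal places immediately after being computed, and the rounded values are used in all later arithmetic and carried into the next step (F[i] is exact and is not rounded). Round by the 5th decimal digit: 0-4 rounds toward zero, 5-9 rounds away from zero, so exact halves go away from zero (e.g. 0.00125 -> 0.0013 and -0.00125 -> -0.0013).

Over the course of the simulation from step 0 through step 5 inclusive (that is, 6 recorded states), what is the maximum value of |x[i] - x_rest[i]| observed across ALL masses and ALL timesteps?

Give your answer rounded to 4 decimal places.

Step 0: x=[3.0000 12.0000] v=[0.0000 0.0000]
Step 1: x=[4.5000 11.0000] v=[3.0000 -2.0000]
Step 2: x=[6.5000 9.6250] v=[4.0000 -2.7500]
Step 3: x=[7.6563 8.7188] v=[2.3125 -1.8125]
Step 4: x=[7.1641 8.7970] v=[-0.9844 0.1563]
Step 5: x=[5.2891 9.7170] v=[-3.7500 1.8399]
Max displacement = 2.6563

Answer: 2.6563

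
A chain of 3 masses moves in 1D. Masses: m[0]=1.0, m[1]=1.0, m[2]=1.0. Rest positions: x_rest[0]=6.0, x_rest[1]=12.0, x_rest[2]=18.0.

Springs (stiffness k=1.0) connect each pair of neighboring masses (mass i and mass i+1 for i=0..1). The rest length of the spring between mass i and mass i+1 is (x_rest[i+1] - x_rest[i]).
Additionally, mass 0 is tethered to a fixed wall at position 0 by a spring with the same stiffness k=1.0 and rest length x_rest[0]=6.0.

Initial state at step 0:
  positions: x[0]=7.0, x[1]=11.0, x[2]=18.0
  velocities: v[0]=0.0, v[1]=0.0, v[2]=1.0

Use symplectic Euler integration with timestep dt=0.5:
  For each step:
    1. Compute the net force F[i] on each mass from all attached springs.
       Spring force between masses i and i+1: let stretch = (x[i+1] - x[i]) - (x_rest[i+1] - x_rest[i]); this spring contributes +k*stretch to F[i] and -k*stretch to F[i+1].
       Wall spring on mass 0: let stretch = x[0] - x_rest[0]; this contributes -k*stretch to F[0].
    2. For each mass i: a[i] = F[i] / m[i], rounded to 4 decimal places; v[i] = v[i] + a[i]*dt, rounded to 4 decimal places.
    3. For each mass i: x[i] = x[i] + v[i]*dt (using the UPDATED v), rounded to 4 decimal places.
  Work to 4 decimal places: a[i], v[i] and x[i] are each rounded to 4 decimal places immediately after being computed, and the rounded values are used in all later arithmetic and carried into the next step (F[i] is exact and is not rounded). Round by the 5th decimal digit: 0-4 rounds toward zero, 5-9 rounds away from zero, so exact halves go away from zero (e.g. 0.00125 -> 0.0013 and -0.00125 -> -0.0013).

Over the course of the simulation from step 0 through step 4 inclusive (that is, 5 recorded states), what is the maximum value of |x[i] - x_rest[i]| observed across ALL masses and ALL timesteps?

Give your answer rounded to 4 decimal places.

Step 0: x=[7.0000 11.0000 18.0000] v=[0.0000 0.0000 1.0000]
Step 1: x=[6.2500 11.7500 18.2500] v=[-1.5000 1.5000 0.5000]
Step 2: x=[5.3125 12.7500 18.3750] v=[-1.8750 2.0000 0.2500]
Step 3: x=[4.9063 13.2969 18.5938] v=[-0.8125 1.0938 0.4375]
Step 4: x=[5.3712 13.0704 18.9884] v=[0.9297 -0.4531 0.7891]
Max displacement = 1.2969

Answer: 1.2969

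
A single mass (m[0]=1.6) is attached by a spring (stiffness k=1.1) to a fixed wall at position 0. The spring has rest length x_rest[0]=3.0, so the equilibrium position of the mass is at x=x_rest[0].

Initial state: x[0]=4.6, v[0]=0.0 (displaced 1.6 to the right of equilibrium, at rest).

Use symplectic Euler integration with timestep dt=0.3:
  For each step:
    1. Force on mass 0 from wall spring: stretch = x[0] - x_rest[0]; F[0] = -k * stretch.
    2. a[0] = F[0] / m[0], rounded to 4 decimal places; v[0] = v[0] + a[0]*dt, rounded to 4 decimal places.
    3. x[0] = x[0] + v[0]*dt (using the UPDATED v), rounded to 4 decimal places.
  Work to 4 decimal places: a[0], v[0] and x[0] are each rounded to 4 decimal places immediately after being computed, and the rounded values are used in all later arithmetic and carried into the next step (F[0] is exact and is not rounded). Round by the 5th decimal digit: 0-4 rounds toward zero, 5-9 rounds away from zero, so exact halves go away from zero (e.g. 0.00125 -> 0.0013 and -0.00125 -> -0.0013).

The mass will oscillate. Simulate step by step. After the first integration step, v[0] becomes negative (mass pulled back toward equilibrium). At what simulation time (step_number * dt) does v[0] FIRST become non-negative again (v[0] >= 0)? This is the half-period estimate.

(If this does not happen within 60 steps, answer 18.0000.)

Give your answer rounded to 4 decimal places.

Step 0: x=[4.6000] v=[0.0000]
Step 1: x=[4.5010] v=[-0.3300]
Step 2: x=[4.3091] v=[-0.6396]
Step 3: x=[4.0362] v=[-0.9096]
Step 4: x=[3.6992] v=[-1.1233]
Step 5: x=[3.3190] v=[-1.2675]
Step 6: x=[2.9190] v=[-1.3333]
Step 7: x=[2.5240] v=[-1.3166]
Step 8: x=[2.1585] v=[-1.2184]
Step 9: x=[1.8450] v=[-1.0449]
Step 10: x=[1.6030] v=[-0.8067]
Step 11: x=[1.4474] v=[-0.5186]
Step 12: x=[1.3879] v=[-0.1984]
Step 13: x=[1.4281] v=[0.1341]
First v>=0 after going negative at step 13, time=3.9000

Answer: 3.9000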